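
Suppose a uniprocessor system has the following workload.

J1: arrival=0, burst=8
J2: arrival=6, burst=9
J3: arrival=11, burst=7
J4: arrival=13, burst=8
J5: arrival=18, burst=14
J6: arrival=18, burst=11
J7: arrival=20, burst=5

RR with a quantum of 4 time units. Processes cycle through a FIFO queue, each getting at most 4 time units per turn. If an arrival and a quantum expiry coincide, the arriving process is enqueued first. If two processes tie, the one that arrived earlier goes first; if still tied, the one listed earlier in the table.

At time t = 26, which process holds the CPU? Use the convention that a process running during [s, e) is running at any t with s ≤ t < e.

J3

Gantt: | J1 0-8 | J2 8-12 | J3 12-16 | J2 16-20 | J4 20-24 | J3 24-27 | J5 27-31 | J6 31-35 | J7 35-39 | J2 39-40 | J4 40-44 | J5 44-48 | J6 48-52 | J7 52-53 | J5 53-57 | J6 57-60 | J5 60-62 |
Completion: J1=8  J2=40  J3=27  J4=44  J5=62  J6=60  J7=53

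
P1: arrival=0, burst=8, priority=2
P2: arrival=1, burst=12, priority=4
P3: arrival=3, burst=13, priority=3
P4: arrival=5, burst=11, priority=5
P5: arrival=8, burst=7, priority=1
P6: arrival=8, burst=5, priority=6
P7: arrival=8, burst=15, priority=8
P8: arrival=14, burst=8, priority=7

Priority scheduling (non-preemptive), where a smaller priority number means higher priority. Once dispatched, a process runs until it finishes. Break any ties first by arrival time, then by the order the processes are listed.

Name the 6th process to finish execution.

P6

Gantt: | P1 0-8 | P5 8-15 | P3 15-28 | P2 28-40 | P4 40-51 | P6 51-56 | P8 56-64 | P7 64-79 |
Completion: P1=8  P2=40  P3=28  P4=51  P5=15  P6=56  P7=79  P8=64
Finish order: P1 → P5 → P3 → P2 → P4 → P6 → P8 → P7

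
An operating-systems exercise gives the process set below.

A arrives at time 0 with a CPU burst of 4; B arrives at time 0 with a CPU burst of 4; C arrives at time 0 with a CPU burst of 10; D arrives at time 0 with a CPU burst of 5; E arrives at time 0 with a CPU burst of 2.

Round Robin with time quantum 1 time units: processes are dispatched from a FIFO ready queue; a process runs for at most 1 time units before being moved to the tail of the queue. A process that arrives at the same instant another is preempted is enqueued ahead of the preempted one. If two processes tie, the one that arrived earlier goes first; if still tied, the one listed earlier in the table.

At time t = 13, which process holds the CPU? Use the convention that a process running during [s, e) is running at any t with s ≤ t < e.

Schedule: | A 0-1 | B 1-2 | C 2-3 | D 3-4 | E 4-5 | A 5-6 | B 6-7 | C 7-8 | D 8-9 | E 9-10 | A 10-11 | B 11-12 | C 12-13 | D 13-14 | A 14-15 | B 15-16 | C 16-17 | D 17-18 | C 18-19 | D 19-20 | C 20-25 |
Completion: A=15  B=16  C=25  D=20  E=10

D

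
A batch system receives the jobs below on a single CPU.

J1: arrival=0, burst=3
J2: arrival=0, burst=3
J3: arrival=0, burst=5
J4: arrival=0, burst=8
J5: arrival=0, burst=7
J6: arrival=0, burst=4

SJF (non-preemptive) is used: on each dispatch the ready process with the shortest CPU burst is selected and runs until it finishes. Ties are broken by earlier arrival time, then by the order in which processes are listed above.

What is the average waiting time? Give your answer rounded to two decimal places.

Schedule: | J1 0-3 | J2 3-6 | J6 6-10 | J3 10-15 | J5 15-22 | J4 22-30 |
Completion: J1=3  J2=6  J3=15  J4=30  J5=22  J6=10
Turnaround (C−A): J1=3  J2=6  J3=15  J4=30  J5=22  J6=10
Waiting times: J1=0, J2=3, J3=10, J4=22, J5=15, J6=6
Average waiting = (0+3+10+22+15+6) / 6 = 56/6 = 9.33

9.33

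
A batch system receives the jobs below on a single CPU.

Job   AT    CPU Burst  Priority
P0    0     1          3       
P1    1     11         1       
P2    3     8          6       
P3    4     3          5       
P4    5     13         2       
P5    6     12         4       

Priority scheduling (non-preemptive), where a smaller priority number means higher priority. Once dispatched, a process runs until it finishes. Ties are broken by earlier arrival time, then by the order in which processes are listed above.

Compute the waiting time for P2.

Schedule: | P0 0-1 | P1 1-12 | P4 12-25 | P5 25-37 | P3 37-40 | P2 40-48 |
Completion: P0=1  P1=12  P2=48  P3=40  P4=25  P5=37
Turnaround (C−A): P0=1  P1=11  P2=45  P3=36  P4=20  P5=31
Waiting(P2) = turnaround − burst = 45 − 8 = 37

37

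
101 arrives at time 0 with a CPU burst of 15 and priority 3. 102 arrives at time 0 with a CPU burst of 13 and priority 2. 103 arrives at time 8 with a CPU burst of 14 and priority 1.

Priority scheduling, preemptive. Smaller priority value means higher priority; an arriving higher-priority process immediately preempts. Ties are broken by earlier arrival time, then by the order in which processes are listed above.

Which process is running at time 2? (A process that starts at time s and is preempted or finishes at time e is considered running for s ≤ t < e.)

Schedule: | 102 0-8 | 103 8-22 | 102 22-27 | 101 27-42 |
Completion: 101=42  102=27  103=22

102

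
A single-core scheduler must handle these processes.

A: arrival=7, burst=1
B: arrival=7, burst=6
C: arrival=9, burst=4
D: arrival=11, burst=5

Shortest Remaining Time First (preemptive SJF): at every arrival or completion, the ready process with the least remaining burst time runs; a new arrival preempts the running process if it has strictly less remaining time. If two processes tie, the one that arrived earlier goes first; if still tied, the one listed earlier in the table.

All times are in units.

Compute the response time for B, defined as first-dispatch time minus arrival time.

Timeline: | idle 0-7 | A 7-8 | B 8-9 | C 9-13 | B 13-18 | D 18-23 |
Completion: A=8  B=18  C=13  D=23
Response(B) = first start − arrival = 8 − 7 = 1

1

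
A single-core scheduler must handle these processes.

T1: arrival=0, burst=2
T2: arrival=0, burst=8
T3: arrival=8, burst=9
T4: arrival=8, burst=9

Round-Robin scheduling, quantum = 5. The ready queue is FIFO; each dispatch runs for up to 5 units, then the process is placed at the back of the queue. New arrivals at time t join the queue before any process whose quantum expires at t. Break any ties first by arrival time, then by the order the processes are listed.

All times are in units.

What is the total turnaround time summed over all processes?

Timeline: | T1 0-2 | T2 2-10 | T3 10-15 | T4 15-20 | T3 20-24 | T4 24-28 |
Completion: T1=2  T2=10  T3=24  T4=28
Turnaround (C−A): T1=2  T2=10  T3=16  T4=20
Turnaround = completion − arrival: T1=2, T2=10, T3=16, T4=20
Total turnaround = 2 + 10 + 16 + 20 = 48

48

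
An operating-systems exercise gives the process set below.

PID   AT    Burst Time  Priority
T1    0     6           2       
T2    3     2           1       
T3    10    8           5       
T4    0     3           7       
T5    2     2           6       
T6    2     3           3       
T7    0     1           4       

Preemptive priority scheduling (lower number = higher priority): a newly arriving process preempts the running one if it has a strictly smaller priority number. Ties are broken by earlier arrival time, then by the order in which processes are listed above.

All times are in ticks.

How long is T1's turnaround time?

8

Gantt: | T1 0-3 | T2 3-5 | T1 5-8 | T6 8-11 | T7 11-12 | T3 12-20 | T5 20-22 | T4 22-25 |
Completion: T1=8  T2=5  T3=20  T4=25  T5=22  T6=11  T7=12
Turnaround (C−A): T1=8  T2=2  T3=10  T4=25  T5=20  T6=9  T7=12
Turnaround(T1) = completion − arrival = 8 − 0 = 8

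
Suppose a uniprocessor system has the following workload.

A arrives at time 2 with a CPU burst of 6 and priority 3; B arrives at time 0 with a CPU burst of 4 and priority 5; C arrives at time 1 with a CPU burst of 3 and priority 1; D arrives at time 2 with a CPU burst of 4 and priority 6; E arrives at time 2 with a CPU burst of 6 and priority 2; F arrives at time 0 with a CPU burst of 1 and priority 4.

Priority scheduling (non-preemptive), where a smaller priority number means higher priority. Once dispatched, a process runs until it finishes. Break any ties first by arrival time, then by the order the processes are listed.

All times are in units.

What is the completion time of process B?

20

Timeline: | F 0-1 | C 1-4 | E 4-10 | A 10-16 | B 16-20 | D 20-24 |
Completion: A=16  B=20  C=4  D=24  E=10  F=1
Turnaround (C−A): A=14  B=20  C=3  D=22  E=8  F=1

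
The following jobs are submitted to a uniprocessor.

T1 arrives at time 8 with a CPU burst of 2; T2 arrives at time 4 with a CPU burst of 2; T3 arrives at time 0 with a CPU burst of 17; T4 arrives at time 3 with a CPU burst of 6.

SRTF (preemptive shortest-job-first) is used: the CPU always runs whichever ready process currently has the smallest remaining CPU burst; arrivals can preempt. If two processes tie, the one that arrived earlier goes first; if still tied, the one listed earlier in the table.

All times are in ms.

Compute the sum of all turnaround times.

41

Gantt: | T3 0-3 | T4 3-4 | T2 4-6 | T4 6-8 | T1 8-10 | T4 10-13 | T3 13-27 |
Completion: T1=10  T2=6  T3=27  T4=13
Turnaround = completion − arrival: T1=2, T2=2, T3=27, T4=10
Total turnaround = 2 + 2 + 27 + 10 = 41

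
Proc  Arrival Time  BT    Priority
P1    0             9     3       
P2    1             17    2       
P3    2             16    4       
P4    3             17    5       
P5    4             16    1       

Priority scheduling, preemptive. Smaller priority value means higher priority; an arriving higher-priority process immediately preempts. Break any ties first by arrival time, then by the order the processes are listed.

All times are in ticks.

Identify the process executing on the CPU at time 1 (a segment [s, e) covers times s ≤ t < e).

P2

Schedule: | P1 0-1 | P2 1-4 | P5 4-20 | P2 20-34 | P1 34-42 | P3 42-58 | P4 58-75 |
Completion: P1=42  P2=34  P3=58  P4=75  P5=20
Turnaround (C−A): P1=42  P2=33  P3=56  P4=72  P5=16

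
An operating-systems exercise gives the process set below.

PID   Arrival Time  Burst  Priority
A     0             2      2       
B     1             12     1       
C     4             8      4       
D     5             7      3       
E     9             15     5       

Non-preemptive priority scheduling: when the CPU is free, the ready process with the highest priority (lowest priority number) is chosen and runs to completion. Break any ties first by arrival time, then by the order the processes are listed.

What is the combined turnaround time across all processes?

Schedule: | A 0-2 | B 2-14 | D 14-21 | C 21-29 | E 29-44 |
Completion: A=2  B=14  C=29  D=21  E=44
Turnaround (C−A): A=2  B=13  C=25  D=16  E=35
Turnaround = completion − arrival: A=2, B=13, C=25, D=16, E=35
Total turnaround = 2 + 13 + 25 + 16 + 35 = 91

91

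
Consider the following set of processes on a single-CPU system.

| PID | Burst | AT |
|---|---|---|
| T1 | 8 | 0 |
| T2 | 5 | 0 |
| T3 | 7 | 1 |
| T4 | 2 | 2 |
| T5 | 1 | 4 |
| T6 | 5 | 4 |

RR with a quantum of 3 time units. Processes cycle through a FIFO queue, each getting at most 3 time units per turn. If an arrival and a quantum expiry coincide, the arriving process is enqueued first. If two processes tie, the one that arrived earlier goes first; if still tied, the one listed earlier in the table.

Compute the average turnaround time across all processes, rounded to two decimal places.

Gantt: | T1 0-3 | T2 3-6 | T3 6-9 | T4 9-11 | T1 11-14 | T5 14-15 | T6 15-18 | T2 18-20 | T3 20-23 | T1 23-25 | T6 25-27 | T3 27-28 |
Completion: T1=25  T2=20  T3=28  T4=11  T5=15  T6=27
Turnaround times: T1=25, T2=20, T3=27, T4=9, T5=11, T6=23
Average turnaround = (25+20+27+9+11+23) / 6 = 115/6 = 19.17

19.17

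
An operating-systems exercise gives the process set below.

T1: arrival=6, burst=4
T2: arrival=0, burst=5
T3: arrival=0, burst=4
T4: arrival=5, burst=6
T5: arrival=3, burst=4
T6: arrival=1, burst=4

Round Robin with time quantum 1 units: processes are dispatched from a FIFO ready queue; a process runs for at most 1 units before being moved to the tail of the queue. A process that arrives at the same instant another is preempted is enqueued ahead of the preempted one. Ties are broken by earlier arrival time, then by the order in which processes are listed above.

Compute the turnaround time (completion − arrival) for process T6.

Schedule: | T2 0-1 | T3 1-2 | T6 2-3 | T2 3-4 | T3 4-5 | T5 5-6 | T6 6-7 | T2 7-8 | T4 8-9 | T3 9-10 | T1 10-11 | T5 11-12 | T6 12-13 | T2 13-14 | T4 14-15 | T3 15-16 | T1 16-17 | T5 17-18 | T6 18-19 | T2 19-20 | T4 20-21 | T1 21-22 | T5 22-23 | T4 23-24 | T1 24-25 | T4 25-27 |
Completion: T1=25  T2=20  T3=16  T4=27  T5=23  T6=19
Turnaround(T6) = completion − arrival = 19 − 1 = 18

18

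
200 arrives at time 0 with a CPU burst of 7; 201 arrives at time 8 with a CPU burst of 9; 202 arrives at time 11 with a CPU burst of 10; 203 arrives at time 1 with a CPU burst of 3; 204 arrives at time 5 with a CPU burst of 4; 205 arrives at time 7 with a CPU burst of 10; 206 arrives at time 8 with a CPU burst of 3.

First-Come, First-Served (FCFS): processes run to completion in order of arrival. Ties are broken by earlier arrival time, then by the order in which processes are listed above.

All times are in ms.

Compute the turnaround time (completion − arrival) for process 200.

7

Schedule: | 200 0-7 | 203 7-10 | 204 10-14 | 205 14-24 | 201 24-33 | 206 33-36 | 202 36-46 |
Completion: 200=7  201=33  202=46  203=10  204=14  205=24  206=36
Turnaround (C−A): 200=7  201=25  202=35  203=9  204=9  205=17  206=28
Turnaround(200) = completion − arrival = 7 − 0 = 7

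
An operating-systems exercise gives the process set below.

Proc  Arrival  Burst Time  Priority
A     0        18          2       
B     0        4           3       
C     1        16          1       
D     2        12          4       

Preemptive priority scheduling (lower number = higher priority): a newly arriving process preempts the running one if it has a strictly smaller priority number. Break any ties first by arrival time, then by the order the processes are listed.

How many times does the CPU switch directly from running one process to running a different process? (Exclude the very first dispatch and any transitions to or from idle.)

Gantt: | A 0-1 | C 1-17 | A 17-34 | B 34-38 | D 38-50 |
Completion: A=34  B=38  C=17  D=50

4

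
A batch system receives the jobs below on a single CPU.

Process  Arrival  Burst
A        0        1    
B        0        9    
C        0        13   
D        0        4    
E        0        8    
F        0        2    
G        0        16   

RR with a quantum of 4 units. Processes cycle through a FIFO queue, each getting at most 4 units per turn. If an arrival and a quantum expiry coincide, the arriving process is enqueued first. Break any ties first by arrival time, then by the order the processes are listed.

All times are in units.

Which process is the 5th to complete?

B

Timeline: | A 0-1 | B 1-5 | C 5-9 | D 9-13 | E 13-17 | F 17-19 | G 19-23 | B 23-27 | C 27-31 | E 31-35 | G 35-39 | B 39-40 | C 40-44 | G 44-48 | C 48-49 | G 49-53 |
Completion: A=1  B=40  C=49  D=13  E=35  F=19  G=53
Turnaround (C−A): A=1  B=40  C=49  D=13  E=35  F=19  G=53
Finish order: A → D → F → E → B → C → G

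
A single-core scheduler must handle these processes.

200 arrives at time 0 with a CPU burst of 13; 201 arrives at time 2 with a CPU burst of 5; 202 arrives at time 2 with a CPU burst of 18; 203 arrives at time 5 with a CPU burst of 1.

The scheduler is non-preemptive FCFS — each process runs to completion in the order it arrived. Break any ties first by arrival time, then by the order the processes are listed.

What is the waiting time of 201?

Schedule: | 200 0-13 | 201 13-18 | 202 18-36 | 203 36-37 |
Completion: 200=13  201=18  202=36  203=37
Turnaround (C−A): 200=13  201=16  202=34  203=32
Waiting(201) = turnaround − burst = 16 − 5 = 11

11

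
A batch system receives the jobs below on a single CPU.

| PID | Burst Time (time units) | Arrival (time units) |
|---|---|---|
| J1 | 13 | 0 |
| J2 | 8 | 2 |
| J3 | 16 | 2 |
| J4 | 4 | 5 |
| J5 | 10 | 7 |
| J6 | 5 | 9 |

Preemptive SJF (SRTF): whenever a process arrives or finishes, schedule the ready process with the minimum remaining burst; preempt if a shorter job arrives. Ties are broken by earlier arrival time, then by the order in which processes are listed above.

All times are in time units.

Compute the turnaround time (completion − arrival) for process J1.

40

Schedule: | J1 0-2 | J2 2-5 | J4 5-9 | J2 9-14 | J6 14-19 | J5 19-29 | J1 29-40 | J3 40-56 |
Completion: J1=40  J2=14  J3=56  J4=9  J5=29  J6=19
Turnaround (C−A): J1=40  J2=12  J3=54  J4=4  J5=22  J6=10
Turnaround(J1) = completion − arrival = 40 − 0 = 40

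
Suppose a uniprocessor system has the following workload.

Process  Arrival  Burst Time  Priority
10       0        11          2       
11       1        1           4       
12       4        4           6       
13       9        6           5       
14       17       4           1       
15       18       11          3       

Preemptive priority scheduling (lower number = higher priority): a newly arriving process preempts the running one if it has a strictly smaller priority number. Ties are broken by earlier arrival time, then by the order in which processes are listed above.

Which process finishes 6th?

12

Gantt: | 10 0-11 | 11 11-12 | 13 12-17 | 14 17-21 | 15 21-32 | 13 32-33 | 12 33-37 |
Completion: 10=11  11=12  12=37  13=33  14=21  15=32
Finish order: 10 → 11 → 14 → 15 → 13 → 12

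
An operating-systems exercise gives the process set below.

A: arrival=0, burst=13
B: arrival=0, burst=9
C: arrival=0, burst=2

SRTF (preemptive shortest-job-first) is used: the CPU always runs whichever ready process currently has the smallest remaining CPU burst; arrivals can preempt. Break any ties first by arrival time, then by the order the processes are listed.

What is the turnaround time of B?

Schedule: | C 0-2 | B 2-11 | A 11-24 |
Completion: A=24  B=11  C=2
Turnaround (C−A): A=24  B=11  C=2
Turnaround(B) = completion − arrival = 11 − 0 = 11

11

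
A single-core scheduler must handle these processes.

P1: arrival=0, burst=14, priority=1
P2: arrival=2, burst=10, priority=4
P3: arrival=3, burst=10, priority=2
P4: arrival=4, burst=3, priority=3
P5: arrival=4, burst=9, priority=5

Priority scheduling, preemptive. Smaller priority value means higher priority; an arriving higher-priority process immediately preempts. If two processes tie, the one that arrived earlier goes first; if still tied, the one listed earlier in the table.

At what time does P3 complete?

24

Timeline: | P1 0-14 | P3 14-24 | P4 24-27 | P2 27-37 | P5 37-46 |
Completion: P1=14  P2=37  P3=24  P4=27  P5=46
Turnaround (C−A): P1=14  P2=35  P3=21  P4=23  P5=42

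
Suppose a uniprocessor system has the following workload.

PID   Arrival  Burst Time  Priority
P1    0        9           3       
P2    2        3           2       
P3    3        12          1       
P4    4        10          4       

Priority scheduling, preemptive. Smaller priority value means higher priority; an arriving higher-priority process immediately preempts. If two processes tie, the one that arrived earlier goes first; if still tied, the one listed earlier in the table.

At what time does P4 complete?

Schedule: | P1 0-2 | P2 2-3 | P3 3-15 | P2 15-17 | P1 17-24 | P4 24-34 |
Completion: P1=24  P2=17  P3=15  P4=34
Turnaround (C−A): P1=24  P2=15  P3=12  P4=30

34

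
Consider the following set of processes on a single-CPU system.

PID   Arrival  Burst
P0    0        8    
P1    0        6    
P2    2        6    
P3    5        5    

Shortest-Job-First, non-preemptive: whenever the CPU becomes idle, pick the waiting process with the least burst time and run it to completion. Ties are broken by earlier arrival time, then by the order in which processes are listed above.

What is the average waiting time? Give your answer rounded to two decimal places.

6.75

Schedule: | P1 0-6 | P3 6-11 | P2 11-17 | P0 17-25 |
Completion: P0=25  P1=6  P2=17  P3=11
Turnaround (C−A): P0=25  P1=6  P2=15  P3=6
Waiting times: P0=17, P1=0, P2=9, P3=1
Average waiting = (17+0+9+1) / 4 = 27/4 = 6.75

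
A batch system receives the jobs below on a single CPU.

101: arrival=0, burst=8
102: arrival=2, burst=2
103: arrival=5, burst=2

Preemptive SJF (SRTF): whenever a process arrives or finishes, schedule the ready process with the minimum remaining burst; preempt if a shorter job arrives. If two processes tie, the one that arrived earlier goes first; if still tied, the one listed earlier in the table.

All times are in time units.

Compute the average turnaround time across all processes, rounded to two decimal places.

5.33

Schedule: | 101 0-2 | 102 2-4 | 101 4-5 | 103 5-7 | 101 7-12 |
Completion: 101=12  102=4  103=7
Turnaround (C−A): 101=12  102=2  103=2
Turnaround times: 101=12, 102=2, 103=2
Average turnaround = (12+2+2) / 3 = 16/3 = 5.33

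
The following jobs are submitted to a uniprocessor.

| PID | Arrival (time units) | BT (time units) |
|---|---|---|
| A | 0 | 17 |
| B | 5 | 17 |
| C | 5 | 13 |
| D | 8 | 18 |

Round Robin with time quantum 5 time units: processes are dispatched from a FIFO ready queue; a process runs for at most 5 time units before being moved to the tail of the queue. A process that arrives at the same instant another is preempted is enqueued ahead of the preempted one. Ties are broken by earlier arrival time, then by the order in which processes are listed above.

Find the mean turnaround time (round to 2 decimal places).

54.25

Gantt: | A 0-5 | B 5-10 | C 10-15 | A 15-20 | D 20-25 | B 25-30 | C 30-35 | A 35-40 | D 40-45 | B 45-50 | C 50-53 | A 53-55 | D 55-60 | B 60-62 | D 62-65 |
Completion: A=55  B=62  C=53  D=65
Turnaround (C−A): A=55  B=57  C=48  D=57
Turnaround times: A=55, B=57, C=48, D=57
Average turnaround = (55+57+48+57) / 4 = 217/4 = 54.25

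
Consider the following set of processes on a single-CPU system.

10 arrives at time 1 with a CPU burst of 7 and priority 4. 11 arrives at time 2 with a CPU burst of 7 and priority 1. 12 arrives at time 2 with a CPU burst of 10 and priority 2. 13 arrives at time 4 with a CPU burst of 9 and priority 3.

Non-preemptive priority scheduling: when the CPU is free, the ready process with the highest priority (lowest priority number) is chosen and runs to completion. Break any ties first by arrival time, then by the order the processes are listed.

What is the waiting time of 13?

21

Schedule: | idle 0-1 | 10 1-8 | 11 8-15 | 12 15-25 | 13 25-34 |
Completion: 10=8  11=15  12=25  13=34
Waiting(13) = turnaround − burst = 30 − 9 = 21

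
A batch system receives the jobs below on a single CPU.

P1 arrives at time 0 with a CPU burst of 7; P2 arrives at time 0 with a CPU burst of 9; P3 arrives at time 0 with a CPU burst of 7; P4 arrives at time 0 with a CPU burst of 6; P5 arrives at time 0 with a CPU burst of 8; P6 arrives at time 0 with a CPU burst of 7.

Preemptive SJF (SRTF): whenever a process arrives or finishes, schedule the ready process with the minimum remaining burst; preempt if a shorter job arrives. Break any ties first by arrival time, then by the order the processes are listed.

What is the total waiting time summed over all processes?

101

Gantt: | P4 0-6 | P1 6-13 | P3 13-20 | P6 20-27 | P5 27-35 | P2 35-44 |
Completion: P1=13  P2=44  P3=20  P4=6  P5=35  P6=27
Turnaround (C−A): P1=13  P2=44  P3=20  P4=6  P5=35  P6=27
Waiting = turnaround − burst: P1=6, P2=35, P3=13, P4=0, P5=27, P6=20
Total waiting = 6 + 35 + 13 + 0 + 27 + 20 = 101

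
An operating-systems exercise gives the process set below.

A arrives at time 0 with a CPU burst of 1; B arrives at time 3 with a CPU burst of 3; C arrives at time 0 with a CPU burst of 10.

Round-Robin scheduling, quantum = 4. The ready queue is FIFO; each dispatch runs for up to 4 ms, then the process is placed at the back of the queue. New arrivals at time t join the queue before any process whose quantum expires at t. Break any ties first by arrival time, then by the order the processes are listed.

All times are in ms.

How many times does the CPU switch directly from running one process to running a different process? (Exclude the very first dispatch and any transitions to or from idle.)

Timeline: | A 0-1 | C 1-5 | B 5-8 | C 8-14 |
Completion: A=1  B=8  C=14
Turnaround (C−A): A=1  B=5  C=14

3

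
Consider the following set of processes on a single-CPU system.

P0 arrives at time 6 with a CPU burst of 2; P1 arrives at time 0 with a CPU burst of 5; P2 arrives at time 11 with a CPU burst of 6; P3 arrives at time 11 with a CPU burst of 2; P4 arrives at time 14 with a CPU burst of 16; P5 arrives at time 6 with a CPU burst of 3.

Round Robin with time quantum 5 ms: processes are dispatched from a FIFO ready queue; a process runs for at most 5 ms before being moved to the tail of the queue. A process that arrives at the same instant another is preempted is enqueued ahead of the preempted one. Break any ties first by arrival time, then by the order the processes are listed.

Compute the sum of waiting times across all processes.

19

Schedule: | P1 0-5 | idle 5-6 | P0 6-8 | P5 8-11 | P2 11-16 | P3 16-18 | P4 18-23 | P2 23-24 | P4 24-35 |
Completion: P0=8  P1=5  P2=24  P3=18  P4=35  P5=11
Turnaround (C−A): P0=2  P1=5  P2=13  P3=7  P4=21  P5=5
Waiting = turnaround − burst: P0=0, P1=0, P2=7, P3=5, P4=5, P5=2
Total waiting = 0 + 0 + 7 + 5 + 5 + 2 = 19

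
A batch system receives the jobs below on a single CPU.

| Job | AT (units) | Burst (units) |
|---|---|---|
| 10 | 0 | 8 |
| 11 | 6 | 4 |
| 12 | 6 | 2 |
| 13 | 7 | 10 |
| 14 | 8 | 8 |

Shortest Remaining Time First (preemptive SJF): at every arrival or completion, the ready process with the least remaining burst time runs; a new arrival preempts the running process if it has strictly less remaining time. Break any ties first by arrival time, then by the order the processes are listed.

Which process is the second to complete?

12

Timeline: | 10 0-8 | 12 8-10 | 11 10-14 | 14 14-22 | 13 22-32 |
Completion: 10=8  11=14  12=10  13=32  14=22
Turnaround (C−A): 10=8  11=8  12=4  13=25  14=14
Finish order: 10 → 12 → 11 → 14 → 13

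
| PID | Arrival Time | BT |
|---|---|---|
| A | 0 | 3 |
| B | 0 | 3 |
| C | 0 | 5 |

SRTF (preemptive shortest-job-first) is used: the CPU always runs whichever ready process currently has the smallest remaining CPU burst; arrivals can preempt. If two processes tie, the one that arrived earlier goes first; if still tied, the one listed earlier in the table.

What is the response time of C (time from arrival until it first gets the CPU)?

Schedule: | A 0-3 | B 3-6 | C 6-11 |
Completion: A=3  B=6  C=11
Turnaround (C−A): A=3  B=6  C=11
Response(C) = first start − arrival = 6 − 0 = 6

6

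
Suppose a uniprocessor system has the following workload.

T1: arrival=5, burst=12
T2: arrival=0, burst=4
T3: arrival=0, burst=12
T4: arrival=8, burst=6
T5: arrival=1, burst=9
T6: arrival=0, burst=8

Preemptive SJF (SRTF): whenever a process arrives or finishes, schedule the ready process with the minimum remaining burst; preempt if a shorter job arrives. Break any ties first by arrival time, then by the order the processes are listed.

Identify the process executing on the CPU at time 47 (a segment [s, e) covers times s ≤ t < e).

Timeline: | T2 0-4 | T6 4-12 | T4 12-18 | T5 18-27 | T3 27-39 | T1 39-51 |
Completion: T1=51  T2=4  T3=39  T4=18  T5=27  T6=12

T1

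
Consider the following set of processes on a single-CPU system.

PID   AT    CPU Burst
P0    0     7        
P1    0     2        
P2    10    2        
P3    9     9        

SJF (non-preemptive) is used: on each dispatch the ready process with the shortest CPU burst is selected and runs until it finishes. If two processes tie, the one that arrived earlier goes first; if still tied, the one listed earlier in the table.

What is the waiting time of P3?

0

Schedule: | P1 0-2 | P0 2-9 | P3 9-18 | P2 18-20 |
Completion: P0=9  P1=2  P2=20  P3=18
Waiting(P3) = turnaround − burst = 9 − 9 = 0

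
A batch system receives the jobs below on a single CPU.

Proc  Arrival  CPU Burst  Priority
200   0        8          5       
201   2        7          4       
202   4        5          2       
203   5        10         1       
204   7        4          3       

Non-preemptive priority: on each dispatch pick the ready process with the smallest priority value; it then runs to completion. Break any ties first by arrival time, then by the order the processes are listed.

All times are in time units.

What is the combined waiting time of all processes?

58

Schedule: | 200 0-8 | 203 8-18 | 202 18-23 | 204 23-27 | 201 27-34 |
Completion: 200=8  201=34  202=23  203=18  204=27
Turnaround (C−A): 200=8  201=32  202=19  203=13  204=20
Waiting = turnaround − burst: 200=0, 201=25, 202=14, 203=3, 204=16
Total waiting = 0 + 25 + 14 + 3 + 16 = 58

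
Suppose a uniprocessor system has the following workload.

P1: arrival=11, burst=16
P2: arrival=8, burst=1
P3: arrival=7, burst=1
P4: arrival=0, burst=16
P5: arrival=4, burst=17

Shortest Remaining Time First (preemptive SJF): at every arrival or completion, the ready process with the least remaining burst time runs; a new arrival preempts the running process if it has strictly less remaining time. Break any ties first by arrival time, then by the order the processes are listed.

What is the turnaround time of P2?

Timeline: | P4 0-7 | P3 7-8 | P2 8-9 | P4 9-18 | P1 18-34 | P5 34-51 |
Completion: P1=34  P2=9  P3=8  P4=18  P5=51
Turnaround (C−A): P1=23  P2=1  P3=1  P4=18  P5=47
Turnaround(P2) = completion − arrival = 9 − 8 = 1

1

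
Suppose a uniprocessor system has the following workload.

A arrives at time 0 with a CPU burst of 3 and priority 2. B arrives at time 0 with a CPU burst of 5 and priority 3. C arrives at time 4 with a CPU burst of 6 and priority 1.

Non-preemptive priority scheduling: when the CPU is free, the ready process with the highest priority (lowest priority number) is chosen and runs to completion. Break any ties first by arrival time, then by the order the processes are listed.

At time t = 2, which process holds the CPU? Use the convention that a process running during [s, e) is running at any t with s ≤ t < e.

Gantt: | A 0-3 | B 3-8 | C 8-14 |
Completion: A=3  B=8  C=14

A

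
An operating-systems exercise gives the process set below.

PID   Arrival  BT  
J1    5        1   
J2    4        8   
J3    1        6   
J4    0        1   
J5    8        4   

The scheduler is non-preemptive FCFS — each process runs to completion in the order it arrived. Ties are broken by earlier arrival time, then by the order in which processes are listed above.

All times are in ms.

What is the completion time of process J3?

Gantt: | J4 0-1 | J3 1-7 | J2 7-15 | J1 15-16 | J5 16-20 |
Completion: J1=16  J2=15  J3=7  J4=1  J5=20

7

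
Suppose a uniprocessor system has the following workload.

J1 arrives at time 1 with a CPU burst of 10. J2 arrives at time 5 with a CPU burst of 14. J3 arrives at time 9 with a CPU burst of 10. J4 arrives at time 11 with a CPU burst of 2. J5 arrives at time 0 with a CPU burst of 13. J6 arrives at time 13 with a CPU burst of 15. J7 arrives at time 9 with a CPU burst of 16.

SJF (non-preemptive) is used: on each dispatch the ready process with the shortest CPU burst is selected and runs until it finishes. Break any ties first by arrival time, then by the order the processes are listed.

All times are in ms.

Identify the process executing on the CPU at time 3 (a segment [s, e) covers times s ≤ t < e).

Schedule: | J5 0-13 | J4 13-15 | J1 15-25 | J3 25-35 | J2 35-49 | J6 49-64 | J7 64-80 |
Completion: J1=25  J2=49  J3=35  J4=15  J5=13  J6=64  J7=80
Turnaround (C−A): J1=24  J2=44  J3=26  J4=4  J5=13  J6=51  J7=71

J5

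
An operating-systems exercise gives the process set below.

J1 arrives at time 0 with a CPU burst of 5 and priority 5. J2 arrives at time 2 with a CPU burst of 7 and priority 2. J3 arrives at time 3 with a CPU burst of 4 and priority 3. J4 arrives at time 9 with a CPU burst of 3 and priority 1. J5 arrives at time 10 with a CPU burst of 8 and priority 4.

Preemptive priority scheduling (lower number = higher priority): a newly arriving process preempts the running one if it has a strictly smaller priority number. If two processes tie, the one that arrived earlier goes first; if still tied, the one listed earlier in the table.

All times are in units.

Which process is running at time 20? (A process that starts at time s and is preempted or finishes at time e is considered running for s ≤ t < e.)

Timeline: | J1 0-2 | J2 2-9 | J4 9-12 | J3 12-16 | J5 16-24 | J1 24-27 |
Completion: J1=27  J2=9  J3=16  J4=12  J5=24
Turnaround (C−A): J1=27  J2=7  J3=13  J4=3  J5=14

J5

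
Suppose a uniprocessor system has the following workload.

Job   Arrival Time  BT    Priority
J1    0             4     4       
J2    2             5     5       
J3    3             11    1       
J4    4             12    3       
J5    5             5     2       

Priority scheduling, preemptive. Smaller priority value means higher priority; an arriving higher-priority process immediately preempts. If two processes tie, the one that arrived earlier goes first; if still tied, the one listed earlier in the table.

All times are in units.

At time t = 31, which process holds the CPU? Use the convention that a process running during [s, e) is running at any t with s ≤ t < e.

J1

Schedule: | J1 0-3 | J3 3-14 | J5 14-19 | J4 19-31 | J1 31-32 | J2 32-37 |
Completion: J1=32  J2=37  J3=14  J4=31  J5=19
Turnaround (C−A): J1=32  J2=35  J3=11  J4=27  J5=14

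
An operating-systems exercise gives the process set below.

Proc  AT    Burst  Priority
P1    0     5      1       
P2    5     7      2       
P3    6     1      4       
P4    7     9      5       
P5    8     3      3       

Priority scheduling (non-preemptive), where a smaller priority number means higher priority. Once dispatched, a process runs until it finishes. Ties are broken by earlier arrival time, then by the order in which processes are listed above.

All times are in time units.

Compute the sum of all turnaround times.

Timeline: | P1 0-5 | P2 5-12 | P5 12-15 | P3 15-16 | P4 16-25 |
Completion: P1=5  P2=12  P3=16  P4=25  P5=15
Turnaround (C−A): P1=5  P2=7  P3=10  P4=18  P5=7
Turnaround = completion − arrival: P1=5, P2=7, P3=10, P4=18, P5=7
Total turnaround = 5 + 7 + 10 + 18 + 7 = 47

47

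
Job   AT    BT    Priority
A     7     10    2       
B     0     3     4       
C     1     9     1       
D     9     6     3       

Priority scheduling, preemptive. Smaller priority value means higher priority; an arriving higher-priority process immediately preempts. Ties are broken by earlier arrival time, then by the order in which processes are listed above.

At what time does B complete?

Timeline: | B 0-1 | C 1-10 | A 10-20 | D 20-26 | B 26-28 |
Completion: A=20  B=28  C=10  D=26
Turnaround (C−A): A=13  B=28  C=9  D=17

28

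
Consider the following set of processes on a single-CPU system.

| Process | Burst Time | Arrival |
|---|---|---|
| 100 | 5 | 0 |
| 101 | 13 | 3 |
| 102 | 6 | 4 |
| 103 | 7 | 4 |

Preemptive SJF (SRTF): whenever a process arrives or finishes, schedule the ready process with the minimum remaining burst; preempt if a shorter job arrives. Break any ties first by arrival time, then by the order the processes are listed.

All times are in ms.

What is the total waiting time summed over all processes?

Schedule: | 100 0-5 | 102 5-11 | 103 11-18 | 101 18-31 |
Completion: 100=5  101=31  102=11  103=18
Turnaround (C−A): 100=5  101=28  102=7  103=14
Waiting = turnaround − burst: 100=0, 101=15, 102=1, 103=7
Total waiting = 0 + 15 + 1 + 7 = 23

23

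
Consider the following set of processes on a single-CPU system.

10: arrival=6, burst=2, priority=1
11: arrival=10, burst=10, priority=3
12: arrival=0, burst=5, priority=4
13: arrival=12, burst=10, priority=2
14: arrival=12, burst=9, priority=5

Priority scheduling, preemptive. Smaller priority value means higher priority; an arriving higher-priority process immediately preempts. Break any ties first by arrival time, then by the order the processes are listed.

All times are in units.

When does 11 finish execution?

30

Gantt: | 12 0-5 | idle 5-6 | 10 6-8 | idle 8-10 | 11 10-12 | 13 12-22 | 11 22-30 | 14 30-39 |
Completion: 10=8  11=30  12=5  13=22  14=39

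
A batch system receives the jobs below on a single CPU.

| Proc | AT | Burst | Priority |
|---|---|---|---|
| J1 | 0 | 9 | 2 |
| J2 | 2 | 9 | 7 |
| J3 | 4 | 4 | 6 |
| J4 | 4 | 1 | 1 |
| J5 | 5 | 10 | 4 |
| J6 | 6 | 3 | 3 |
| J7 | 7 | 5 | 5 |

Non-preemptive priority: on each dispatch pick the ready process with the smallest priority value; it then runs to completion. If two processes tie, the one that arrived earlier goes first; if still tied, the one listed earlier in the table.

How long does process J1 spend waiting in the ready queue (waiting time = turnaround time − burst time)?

0

Schedule: | J1 0-9 | J4 9-10 | J6 10-13 | J5 13-23 | J7 23-28 | J3 28-32 | J2 32-41 |
Completion: J1=9  J2=41  J3=32  J4=10  J5=23  J6=13  J7=28
Waiting(J1) = turnaround − burst = 9 − 9 = 0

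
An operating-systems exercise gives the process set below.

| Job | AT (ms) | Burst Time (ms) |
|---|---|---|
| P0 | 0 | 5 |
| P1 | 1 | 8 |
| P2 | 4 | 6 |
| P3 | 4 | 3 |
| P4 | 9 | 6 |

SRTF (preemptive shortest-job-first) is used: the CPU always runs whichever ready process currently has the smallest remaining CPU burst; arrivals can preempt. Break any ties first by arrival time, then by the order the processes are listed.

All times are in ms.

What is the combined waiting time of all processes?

Gantt: | P0 0-5 | P3 5-8 | P2 8-14 | P4 14-20 | P1 20-28 |
Completion: P0=5  P1=28  P2=14  P3=8  P4=20
Turnaround (C−A): P0=5  P1=27  P2=10  P3=4  P4=11
Waiting = turnaround − burst: P0=0, P1=19, P2=4, P3=1, P4=5
Total waiting = 0 + 19 + 4 + 1 + 5 = 29

29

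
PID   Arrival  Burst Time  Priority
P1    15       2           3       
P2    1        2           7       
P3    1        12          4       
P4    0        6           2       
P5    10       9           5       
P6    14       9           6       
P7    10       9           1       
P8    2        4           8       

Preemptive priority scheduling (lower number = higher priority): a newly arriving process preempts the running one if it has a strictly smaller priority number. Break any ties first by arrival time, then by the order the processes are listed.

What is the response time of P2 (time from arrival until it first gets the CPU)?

Schedule: | P4 0-6 | P3 6-10 | P7 10-19 | P1 19-21 | P3 21-29 | P5 29-38 | P6 38-47 | P2 47-49 | P8 49-53 |
Completion: P1=21  P2=49  P3=29  P4=6  P5=38  P6=47  P7=19  P8=53
Turnaround (C−A): P1=6  P2=48  P3=28  P4=6  P5=28  P6=33  P7=9  P8=51
Response(P2) = first start − arrival = 47 − 1 = 46

46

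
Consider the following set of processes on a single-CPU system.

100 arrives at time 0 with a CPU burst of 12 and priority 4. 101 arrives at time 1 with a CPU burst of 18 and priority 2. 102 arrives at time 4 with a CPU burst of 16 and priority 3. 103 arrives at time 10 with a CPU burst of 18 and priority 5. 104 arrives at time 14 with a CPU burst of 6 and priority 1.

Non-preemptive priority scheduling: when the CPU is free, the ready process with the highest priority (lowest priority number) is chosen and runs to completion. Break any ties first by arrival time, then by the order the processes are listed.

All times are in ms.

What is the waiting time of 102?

Gantt: | 100 0-12 | 101 12-30 | 104 30-36 | 102 36-52 | 103 52-70 |
Completion: 100=12  101=30  102=52  103=70  104=36
Turnaround (C−A): 100=12  101=29  102=48  103=60  104=22
Waiting(102) = turnaround − burst = 48 − 16 = 32

32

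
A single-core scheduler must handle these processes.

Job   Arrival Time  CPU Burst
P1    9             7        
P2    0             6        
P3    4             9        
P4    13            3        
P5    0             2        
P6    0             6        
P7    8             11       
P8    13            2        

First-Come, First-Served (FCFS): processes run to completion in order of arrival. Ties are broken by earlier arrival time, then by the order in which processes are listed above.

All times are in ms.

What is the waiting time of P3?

Gantt: | P2 0-6 | P5 6-8 | P6 8-14 | P3 14-23 | P7 23-34 | P1 34-41 | P4 41-44 | P8 44-46 |
Completion: P1=41  P2=6  P3=23  P4=44  P5=8  P6=14  P7=34  P8=46
Turnaround (C−A): P1=32  P2=6  P3=19  P4=31  P5=8  P6=14  P7=26  P8=33
Waiting(P3) = turnaround − burst = 19 − 9 = 10

10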